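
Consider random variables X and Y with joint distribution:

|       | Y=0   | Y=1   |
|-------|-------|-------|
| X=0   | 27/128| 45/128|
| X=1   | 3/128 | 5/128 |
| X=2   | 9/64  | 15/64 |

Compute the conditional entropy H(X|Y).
Marginal P(Y) (column sums):
  P(Y=0) = 27/128 + 3/128 + 9/64 = 3/8
  P(Y=1) = 45/128 + 5/128 + 15/64 = 5/8

H(X|Y) = -Σ P(X,Y)·log₂ P(X|Y), where P(X|Y) = P(X,Y) / P(Y)
  (X=0,Y=0): P(X|Y) = (27/128)/(3/8) = 9/16;  -(27/128)·log₂(9/16) = 0.1751
  (X=0,Y=1): P(X|Y) = (45/128)/(5/8) = 9/16;  -(45/128)·log₂(9/16) = 0.2918
  (X=1,Y=0): P(X|Y) = (3/128)/(3/8) = 1/16;  -(3/128)·log₂(1/16) = 0.0938
  (X=1,Y=1): P(X|Y) = (5/128)/(5/8) = 1/16;  -(5/128)·log₂(1/16) = 0.1563
  (X=2,Y=0): P(X|Y) = (9/64)/(3/8) = 3/8;  -(9/64)·log₂(3/8) = 0.1990
  (X=2,Y=1): P(X|Y) = (15/64)/(5/8) = 3/8;  -(15/64)·log₂(3/8) = 0.3316
H(X|Y) = 0.1751 + 0.2918 + 0.0938 + 0.1563 + 0.1990 + 0.3316
  = 1.2476 bits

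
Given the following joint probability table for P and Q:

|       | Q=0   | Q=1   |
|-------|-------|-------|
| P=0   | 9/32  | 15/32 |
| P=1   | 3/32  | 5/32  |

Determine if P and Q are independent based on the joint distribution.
Marginal P(P) (row sums):
  P(P=0) = 9/32 + 15/32 = 3/4
  P(P=1) = 3/32 + 5/32 = 1/4
Marginal P(Q) (column sums):
  P(Q=0) = 9/32 + 3/32 = 3/8
  P(Q=1) = 15/32 + 5/32 = 5/8

P and Q are independent iff P(P=i,Q=j) = P(P=i)·P(Q=j) for every cell.
  P(P=0)·P(Q=0) = 3/4 × 3/8 = 9/32 = P(P=0,Q=0) ✓
  P(P=0)·P(Q=1) = 3/4 × 5/8 = 15/32 = P(P=0,Q=1) ✓
  P(P=1)·P(Q=0) = 1/4 × 3/8 = 3/32 = P(P=1,Q=0) ✓
  P(P=1)·P(Q=1) = 1/4 × 5/8 = 5/32 = P(P=1,Q=1) ✓

Yes, P and Q are independent: every cell factors, so I(P;Q) = 0 bits.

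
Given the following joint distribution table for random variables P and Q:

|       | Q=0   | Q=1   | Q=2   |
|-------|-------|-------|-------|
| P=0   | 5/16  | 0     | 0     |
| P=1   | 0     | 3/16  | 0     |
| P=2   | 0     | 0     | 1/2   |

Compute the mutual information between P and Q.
Marginal P(P) (row sums):
  P(P=0) = 5/16 + 0 + 0 = 5/16
  P(P=1) = 0 + 3/16 + 0 = 3/16
  P(P=2) = 0 + 0 + 1/2 = 1/2
Marginal P(Q) (column sums):
  P(Q=0) = 5/16 + 0 + 0 = 5/16
  P(Q=1) = 0 + 3/16 + 0 = 3/16
  P(Q=2) = 0 + 0 + 1/2 = 1/2

H(P) = -[(5/16)·log₂(5/16) + (3/16)·log₂(3/16) + (1/2)·log₂(1/2)]
  = 0.5244 + 0.4528 + 0.5000
  = 1.4772 bits
H(Q) = -[(5/16)·log₂(5/16) + (3/16)·log₂(3/16) + (1/2)·log₂(1/2)]
  = 0.5244 + 0.4528 + 0.5000
  = 1.4772 bits
H(P,Q) = -[(5/16)·log₂(5/16) + (3/16)·log₂(3/16) + (1/2)·log₂(1/2)]
  = 0.5244 + 0.4528 + 0.5000
  = 1.4772 bits

I(P;Q) = H(P) + H(Q) - H(P,Q)
  = 1.4772 + 1.4772 - 1.4772
  = 1.4772 bits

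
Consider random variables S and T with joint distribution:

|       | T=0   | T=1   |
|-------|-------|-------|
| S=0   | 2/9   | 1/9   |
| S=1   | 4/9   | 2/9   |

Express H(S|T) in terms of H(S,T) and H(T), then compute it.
H(S|T) = H(S,T) - H(T)

Marginal P(T) (column sums):
  P(T=0) = 2/9 + 4/9 = 2/3
  P(T=1) = 1/9 + 2/9 = 1/3

H(S,T) = -[(2/9)·log₂(2/9) + (1/9)·log₂(1/9) + (4/9)·log₂(4/9) + (2/9)·log₂(2/9)]
  = 0.4822 + 0.3522 + 0.5200 + 0.4822
  = 1.8366 bits
H(T) = -[(2/3)·log₂(2/3) + (1/3)·log₂(1/3)]
  = 0.3900 + 0.5283
  = 0.9183 bits

H(S|T) = 1.8366 - 0.9183 = 0.9183 bits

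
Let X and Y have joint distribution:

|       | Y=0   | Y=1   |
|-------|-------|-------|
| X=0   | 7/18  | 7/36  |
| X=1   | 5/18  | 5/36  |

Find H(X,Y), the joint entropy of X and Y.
H(X,Y) = -Σ P(X,Y) log₂ P(X,Y), summed over the non-zero cells:
H(X,Y) = -[(7/18)·log₂(7/18) + (7/36)·log₂(7/36) + (5/18)·log₂(5/18) + (5/36)·log₂(5/36)]
  = 0.5299 + 0.4594 + 0.5133 + 0.3956
  = 1.8982 bits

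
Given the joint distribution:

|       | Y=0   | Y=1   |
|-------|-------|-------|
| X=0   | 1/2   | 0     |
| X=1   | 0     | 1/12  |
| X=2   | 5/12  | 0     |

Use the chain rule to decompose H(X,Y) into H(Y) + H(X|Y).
By the chain rule: H(X,Y) = H(Y) + H(X|Y)

Marginal P(Y) (column sums):
  P(Y=0) = 1/2 + 0 + 5/12 = 11/12
  P(Y=1) = 0 + 1/12 + 0 = 1/12
H(Y) = -[(11/12)·log₂(11/12) + (1/12)·log₂(1/12)]
  = 0.1151 + 0.2987
  = 0.4138 bits
H(X|Y) = -Σ P(X,Y)·log₂ P(X|Y), where P(X|Y) = P(X,Y) / P(Y)
  (cells with P(X,Y) = 0 contribute 0)
  (X=0,Y=0): P(X|Y) = (1/2)/(11/12) = 6/11;  -(1/2)·log₂(6/11) = 0.4372
  (X=1,Y=1): P(X|Y) = (1/12)/(1/12) = 1;  -(1/12)·log₂(1) = 0.0000
  (X=2,Y=0): P(X|Y) = (5/12)/(11/12) = 5/11;  -(5/12)·log₂(5/11) = 0.4740
H(X|Y) = 0.4372 + 0.0000 + 0.4740
  = 0.9112 bits

H(X,Y) = H(Y) + H(X|Y) = 0.4138 + 0.9112 = 1.3250 bits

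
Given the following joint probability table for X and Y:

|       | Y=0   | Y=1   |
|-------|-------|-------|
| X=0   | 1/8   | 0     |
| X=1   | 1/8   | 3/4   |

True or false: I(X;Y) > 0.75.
Marginal P(X) (row sums):
  P(X=0) = 1/8 + 0 = 1/8
  P(X=1) = 1/8 + 3/4 = 7/8
Marginal P(Y) (column sums):
  P(Y=0) = 1/8 + 1/8 = 1/4
  P(Y=1) = 0 + 3/4 = 3/4

H(X) = -[(1/8)·log₂(1/8) + (7/8)·log₂(7/8)]
  = 0.3750 + 0.1686
  = 0.5436 bits
H(Y) = -[(1/4)·log₂(1/4) + (3/4)·log₂(3/4)]
  = 0.5000 + 0.3113
  = 0.8113 bits
H(X,Y) = -[(1/8)·log₂(1/8) + (1/8)·log₂(1/8) + (3/4)·log₂(3/4)]
  = 0.3750 + 0.3750 + 0.3113
  = 1.0613 bits

I(X;Y) = H(X) + H(Y) - H(X,Y)
  = 0.5436 + 0.8113 - 1.0613
  = 0.2936 bits

False. I(X;Y) = 0.2936 bits, which is ≤ 0.75 bits.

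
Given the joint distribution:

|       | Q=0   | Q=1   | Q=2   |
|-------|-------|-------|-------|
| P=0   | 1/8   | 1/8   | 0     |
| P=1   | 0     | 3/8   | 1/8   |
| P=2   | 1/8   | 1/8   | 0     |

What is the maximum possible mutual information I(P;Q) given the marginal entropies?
The upper bound on mutual information is I(P;Q) ≤ min(H(P), H(Q)).

Marginal P(P) (row sums):
  P(P=0) = 1/8 + 1/8 + 0 = 1/4
  P(P=1) = 0 + 3/8 + 1/8 = 1/2
  P(P=2) = 1/8 + 1/8 + 0 = 1/4
Marginal P(Q) (column sums):
  P(Q=0) = 1/8 + 0 + 1/8 = 1/4
  P(Q=1) = 1/8 + 3/8 + 1/8 = 5/8
  P(Q=2) = 0 + 1/8 + 0 = 1/8

H(P) = -[(1/4)·log₂(1/4) + (1/2)·log₂(1/2) + (1/4)·log₂(1/4)]
  = 0.5000 + 0.5000 + 0.5000
  = 1.5000 bits
H(Q) = -[(1/4)·log₂(1/4) + (5/8)·log₂(5/8) + (1/8)·log₂(1/8)]
  = 0.5000 + 0.4238 + 0.3750
  = 1.2988 bits

Maximum possible I(P;Q) = min(1.5000, 1.2988) = 1.2988 bits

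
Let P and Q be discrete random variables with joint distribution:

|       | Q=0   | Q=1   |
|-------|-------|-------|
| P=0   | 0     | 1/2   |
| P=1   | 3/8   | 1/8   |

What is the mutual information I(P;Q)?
Marginal P(P) (row sums):
  P(P=0) = 0 + 1/2 = 1/2
  P(P=1) = 3/8 + 1/8 = 1/2
Marginal P(Q) (column sums):
  P(Q=0) = 0 + 3/8 = 3/8
  P(Q=1) = 1/2 + 1/8 = 5/8

H(P) = -[(1/2)·log₂(1/2) + (1/2)·log₂(1/2)]
  = 0.5000 + 0.5000
  = 1.0000 bits
H(Q) = -[(3/8)·log₂(3/8) + (5/8)·log₂(5/8)]
  = 0.5306 + 0.4238
  = 0.9544 bits
H(P,Q) = -[(1/2)·log₂(1/2) + (3/8)·log₂(3/8) + (1/8)·log₂(1/8)]
  = 0.5000 + 0.5306 + 0.3750
  = 1.4056 bits

I(P;Q) = H(P) + H(Q) - H(P,Q)
  = 1.0000 + 0.9544 - 1.4056
  = 0.5488 bits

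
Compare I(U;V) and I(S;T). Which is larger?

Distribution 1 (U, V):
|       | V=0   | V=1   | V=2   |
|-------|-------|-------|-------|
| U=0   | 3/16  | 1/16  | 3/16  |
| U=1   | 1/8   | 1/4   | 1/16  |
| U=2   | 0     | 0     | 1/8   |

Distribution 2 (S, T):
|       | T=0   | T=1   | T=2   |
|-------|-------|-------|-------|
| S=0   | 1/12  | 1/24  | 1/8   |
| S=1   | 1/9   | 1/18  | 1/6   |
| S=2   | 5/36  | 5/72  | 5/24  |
Distribution 1 (U, V):
Marginal P(U) (row sums):
  P(U=0) = 3/16 + 1/16 + 3/16 = 7/16
  P(U=1) = 1/8 + 1/4 + 1/16 = 7/16
  P(U=2) = 0 + 0 + 1/8 = 1/8
Marginal P(V) (column sums):
  P(V=0) = 3/16 + 1/8 + 0 = 5/16
  P(V=1) = 1/16 + 1/4 + 0 = 5/16
  P(V=2) = 3/16 + 1/16 + 1/8 = 3/8

H(U) = -[(7/16)·log₂(7/16) + (7/16)·log₂(7/16) + (1/8)·log₂(1/8)]
  = 0.5218 + 0.5218 + 0.3750
  = 1.4186 bits
H(V) = -[(5/16)·log₂(5/16) + (5/16)·log₂(5/16) + (3/8)·log₂(3/8)]
  = 0.5244 + 0.5244 + 0.5306
  = 1.5794 bits
H(U,V) = -[(3/16)·log₂(3/16) + (1/16)·log₂(1/16) + (3/16)·log₂(3/16) + (1/8)·log₂(1/8) + (1/4)·log₂(1/4) + (1/16)·log₂(1/16) + (1/8)·log₂(1/8)]
  = 0.4528 + 0.2500 + 0.4528 + 0.3750 + 0.5000 + 0.2500 + 0.3750
  = 2.6556 bits

I(U;V) = H(U) + H(V) - H(U,V)
  = 1.4186 + 1.5794 - 2.6556
  = 0.3424 bits

Distribution 2 (S, T):
Marginal P(S) (row sums):
  P(S=0) = 1/12 + 1/24 + 1/8 = 1/4
  P(S=1) = 1/9 + 1/18 + 1/6 = 1/3
  P(S=2) = 5/36 + 5/72 + 5/24 = 5/12
Marginal P(T) (column sums):
  P(T=0) = 1/12 + 1/9 + 5/36 = 1/3
  P(T=1) = 1/24 + 1/18 + 5/72 = 1/6
  P(T=2) = 1/8 + 1/6 + 5/24 = 1/2

H(S) = -[(1/4)·log₂(1/4) + (1/3)·log₂(1/3) + (5/12)·log₂(5/12)]
  = 0.5000 + 0.5283 + 0.5263
  = 1.5546 bits
H(T) = -[(1/3)·log₂(1/3) + (1/6)·log₂(1/6) + (1/2)·log₂(1/2)]
  = 0.5283 + 0.4308 + 0.5000
  = 1.4591 bits
H(S,T) = -[(1/12)·log₂(1/12) + (1/24)·log₂(1/24) + (1/8)·log₂(1/8) + (1/9)·log₂(1/9) + (1/18)·log₂(1/18) + (1/6)·log₂(1/6) + (5/36)·log₂(5/36) + (5/72)·log₂(5/72) + (5/24)·log₂(5/24)]
  = 0.2987 + 0.1910 + 0.3750 + 0.3522 + 0.2317 + 0.4308 + 0.3956 + 0.2672 + 0.4715
  = 3.0137 bits

I(S;T) = H(S) + H(T) - H(S,T)
  = 1.5546 + 1.4591 - 3.0137
  = 0.0000 bits

I(U;V) = 0.3424 bits > I(S;T) = 0.0000 bits, so (U, V) has the higher mutual information (stronger dependence).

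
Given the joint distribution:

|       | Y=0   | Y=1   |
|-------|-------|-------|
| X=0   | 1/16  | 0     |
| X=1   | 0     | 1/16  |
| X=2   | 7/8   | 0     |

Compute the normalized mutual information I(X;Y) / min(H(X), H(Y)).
Marginal P(X) (row sums):
  P(X=0) = 1/16 + 0 = 1/16
  P(X=1) = 0 + 1/16 = 1/16
  P(X=2) = 7/8 + 0 = 7/8
Marginal P(Y) (column sums):
  P(Y=0) = 1/16 + 0 + 7/8 = 15/16
  P(Y=1) = 0 + 1/16 + 0 = 1/16

H(X) = -[(1/16)·log₂(1/16) + (1/16)·log₂(1/16) + (7/8)·log₂(7/8)]
  = 0.2500 + 0.2500 + 0.1686
  = 0.6686 bits
H(Y) = -[(15/16)·log₂(15/16) + (1/16)·log₂(1/16)]
  = 0.0873 + 0.2500
  = 0.3373 bits
H(X,Y) = -[(1/16)·log₂(1/16) + (1/16)·log₂(1/16) + (7/8)·log₂(7/8)]
  = 0.2500 + 0.2500 + 0.1686
  = 0.6686 bits

I(X;Y) = H(X) + H(Y) - H(X,Y)
  = 0.6686 + 0.3373 - 0.6686
  = 0.3373 bits

min(H(X), H(Y)) = min(0.6686, 0.3373) = 0.3373 bits
Normalized MI = 0.3373 / 0.3373 = 1.0000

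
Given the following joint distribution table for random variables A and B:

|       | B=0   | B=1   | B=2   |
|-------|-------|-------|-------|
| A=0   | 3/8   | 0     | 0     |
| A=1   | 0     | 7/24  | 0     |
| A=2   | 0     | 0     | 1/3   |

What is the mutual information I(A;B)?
Marginal P(A) (row sums):
  P(A=0) = 3/8 + 0 + 0 = 3/8
  P(A=1) = 0 + 7/24 + 0 = 7/24
  P(A=2) = 0 + 0 + 1/3 = 1/3
Marginal P(B) (column sums):
  P(B=0) = 3/8 + 0 + 0 = 3/8
  P(B=1) = 0 + 7/24 + 0 = 7/24
  P(B=2) = 0 + 0 + 1/3 = 1/3

H(A) = -[(3/8)·log₂(3/8) + (7/24)·log₂(7/24) + (1/3)·log₂(1/3)]
  = 0.5306 + 0.5185 + 0.5283
  = 1.5774 bits
H(B) = -[(3/8)·log₂(3/8) + (7/24)·log₂(7/24) + (1/3)·log₂(1/3)]
  = 0.5306 + 0.5185 + 0.5283
  = 1.5774 bits
H(A,B) = -[(3/8)·log₂(3/8) + (7/24)·log₂(7/24) + (1/3)·log₂(1/3)]
  = 0.5306 + 0.5185 + 0.5283
  = 1.5774 bits

I(A;B) = H(A) + H(B) - H(A,B)
  = 1.5774 + 1.5774 - 1.5774
  = 1.5774 bits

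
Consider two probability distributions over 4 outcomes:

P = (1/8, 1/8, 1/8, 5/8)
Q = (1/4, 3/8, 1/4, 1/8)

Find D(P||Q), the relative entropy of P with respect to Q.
D(P||Q) = Σ P(i) log₂(P(i)/Q(i))
  i=0: (1/8) × log₂((1/8)/(1/4)) = (1/8) × log₂(1/2) = -0.1250
  i=1: (1/8) × log₂((1/8)/(3/8)) = (1/8) × log₂(1/3) = -0.1981
  i=2: (1/8) × log₂((1/8)/(1/4)) = (1/8) × log₂(1/2) = -0.1250
  i=3: (5/8) × log₂((5/8)/(1/8)) = (5/8) × log₂(5) = 1.4512
D(P||Q) = -0.1250 - 0.1981 - 0.1250 + 1.4512
  = 1.0031 bits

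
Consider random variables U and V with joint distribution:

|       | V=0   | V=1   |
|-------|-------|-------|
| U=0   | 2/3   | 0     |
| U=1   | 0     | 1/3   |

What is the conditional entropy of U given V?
Marginal P(V) (column sums):
  P(V=0) = 2/3 + 0 = 2/3
  P(V=1) = 0 + 1/3 = 1/3

H(U|V) = -Σ P(U,V)·log₂ P(U|V), where P(U|V) = P(U,V) / P(V)
  (cells with P(U,V) = 0 contribute 0)
  (U=0,V=0): P(U|V) = (2/3)/(2/3) = 1;  -(2/3)·log₂(1) = 0.0000
  (U=1,V=1): P(U|V) = (1/3)/(1/3) = 1;  -(1/3)·log₂(1) = 0.0000
H(U|V) = 0.0000 + 0.0000
  = 0.0000 bits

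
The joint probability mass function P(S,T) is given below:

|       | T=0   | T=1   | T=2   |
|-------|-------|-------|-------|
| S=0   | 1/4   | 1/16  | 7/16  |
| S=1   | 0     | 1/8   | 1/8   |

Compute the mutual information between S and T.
Marginal P(S) (row sums):
  P(S=0) = 1/4 + 1/16 + 7/16 = 3/4
  P(S=1) = 0 + 1/8 + 1/8 = 1/4
Marginal P(T) (column sums):
  P(T=0) = 1/4 + 0 = 1/4
  P(T=1) = 1/16 + 1/8 = 3/16
  P(T=2) = 7/16 + 1/8 = 9/16

H(S) = -[(3/4)·log₂(3/4) + (1/4)·log₂(1/4)]
  = 0.3113 + 0.5000
  = 0.8113 bits
H(T) = -[(1/4)·log₂(1/4) + (3/16)·log₂(3/16) + (9/16)·log₂(9/16)]
  = 0.5000 + 0.4528 + 0.4669
  = 1.4197 bits
H(S,T) = -[(1/4)·log₂(1/4) + (1/16)·log₂(1/16) + (7/16)·log₂(7/16) + (1/8)·log₂(1/8) + (1/8)·log₂(1/8)]
  = 0.5000 + 0.2500 + 0.5218 + 0.3750 + 0.3750
  = 2.0218 bits

I(S;T) = H(S) + H(T) - H(S,T)
  = 0.8113 + 1.4197 - 2.0218
  = 0.2092 bits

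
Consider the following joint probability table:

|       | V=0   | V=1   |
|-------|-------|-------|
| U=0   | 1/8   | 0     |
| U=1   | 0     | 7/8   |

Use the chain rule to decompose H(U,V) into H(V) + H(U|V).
By the chain rule: H(U,V) = H(V) + H(U|V)

Marginal P(V) (column sums):
  P(V=0) = 1/8 + 0 = 1/8
  P(V=1) = 0 + 7/8 = 7/8
H(V) = -[(1/8)·log₂(1/8) + (7/8)·log₂(7/8)]
  = 0.3750 + 0.1686
  = 0.5436 bits
H(U|V) = -Σ P(U,V)·log₂ P(U|V), where P(U|V) = P(U,V) / P(V)
  (cells with P(U,V) = 0 contribute 0)
  (U=0,V=0): P(U|V) = (1/8)/(1/8) = 1;  -(1/8)·log₂(1) = 0.0000
  (U=1,V=1): P(U|V) = (7/8)/(7/8) = 1;  -(7/8)·log₂(1) = 0.0000
H(U|V) = 0.0000 + 0.0000
  = 0.0000 bits

H(U,V) = H(V) + H(U|V) = 0.5436 + 0.0000 = 0.5436 bits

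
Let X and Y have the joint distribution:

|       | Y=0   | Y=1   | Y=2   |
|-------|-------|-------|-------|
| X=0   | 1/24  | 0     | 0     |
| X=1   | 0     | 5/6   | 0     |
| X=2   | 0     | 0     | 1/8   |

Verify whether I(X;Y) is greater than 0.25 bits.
Marginal P(X) (row sums):
  P(X=0) = 1/24 + 0 + 0 = 1/24
  P(X=1) = 0 + 5/6 + 0 = 5/6
  P(X=2) = 0 + 0 + 1/8 = 1/8
Marginal P(Y) (column sums):
  P(Y=0) = 1/24 + 0 + 0 = 1/24
  P(Y=1) = 0 + 5/6 + 0 = 5/6
  P(Y=2) = 0 + 0 + 1/8 = 1/8

H(X) = -[(1/24)·log₂(1/24) + (5/6)·log₂(5/6) + (1/8)·log₂(1/8)]
  = 0.1910 + 0.2192 + 0.3750
  = 0.7852 bits
H(Y) = -[(1/24)·log₂(1/24) + (5/6)·log₂(5/6) + (1/8)·log₂(1/8)]
  = 0.1910 + 0.2192 + 0.3750
  = 0.7852 bits
H(X,Y) = -[(1/24)·log₂(1/24) + (5/6)·log₂(5/6) + (1/8)·log₂(1/8)]
  = 0.1910 + 0.2192 + 0.3750
  = 0.7852 bits

I(X;Y) = H(X) + H(Y) - H(X,Y)
  = 0.7852 + 0.7852 - 0.7852
  = 0.7852 bits

Yes. I(X;Y) = 0.7852 bits, which is > 0.25 bits.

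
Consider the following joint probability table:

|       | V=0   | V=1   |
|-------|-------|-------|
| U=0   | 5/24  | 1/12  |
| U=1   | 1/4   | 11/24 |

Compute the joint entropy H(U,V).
H(U,V) = -Σ P(U,V) log₂ P(U,V), summed over the non-zero cells:
H(U,V) = -[(5/24)·log₂(5/24) + (1/12)·log₂(1/12) + (1/4)·log₂(1/4) + (11/24)·log₂(11/24)]
  = 0.4715 + 0.2987 + 0.5000 + 0.5159
  = 1.7861 bits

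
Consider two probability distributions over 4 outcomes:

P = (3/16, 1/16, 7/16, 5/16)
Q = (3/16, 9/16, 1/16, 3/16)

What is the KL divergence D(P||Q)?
D(P||Q) = Σ P(i) log₂(P(i)/Q(i))
  i=0: (3/16) × log₂((3/16)/(3/16)) = (3/16) × log₂(1) = 0.0000
  i=1: (1/16) × log₂((1/16)/(9/16)) = (1/16) × log₂(1/9) = -0.1981
  i=2: (7/16) × log₂((7/16)/(1/16)) = (7/16) × log₂(7) = 1.2282
  i=3: (5/16) × log₂((5/16)/(3/16)) = (5/16) × log₂(5/3) = 0.2303
D(P||Q) = 0.0000 - 0.1981 + 1.2282 + 0.2303
  = 1.2604 bits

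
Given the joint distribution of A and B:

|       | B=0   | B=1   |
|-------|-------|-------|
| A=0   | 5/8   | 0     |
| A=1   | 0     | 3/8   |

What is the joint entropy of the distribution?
H(A,B) = -Σ P(A,B) log₂ P(A,B), summed over the non-zero cells:
H(A,B) = -[(5/8)·log₂(5/8) + (3/8)·log₂(3/8)]
  = 0.4238 + 0.5306
  = 0.9544 bits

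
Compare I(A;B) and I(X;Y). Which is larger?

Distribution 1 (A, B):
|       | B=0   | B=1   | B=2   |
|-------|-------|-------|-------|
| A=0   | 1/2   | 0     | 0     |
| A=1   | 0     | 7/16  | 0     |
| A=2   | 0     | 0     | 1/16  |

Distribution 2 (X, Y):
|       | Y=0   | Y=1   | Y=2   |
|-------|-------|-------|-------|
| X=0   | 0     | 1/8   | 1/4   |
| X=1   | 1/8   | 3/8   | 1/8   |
Distribution 1 (A, B):
Marginal P(A) (row sums):
  P(A=0) = 1/2 + 0 + 0 = 1/2
  P(A=1) = 0 + 7/16 + 0 = 7/16
  P(A=2) = 0 + 0 + 1/16 = 1/16
Marginal P(B) (column sums):
  P(B=0) = 1/2 + 0 + 0 = 1/2
  P(B=1) = 0 + 7/16 + 0 = 7/16
  P(B=2) = 0 + 0 + 1/16 = 1/16

H(A) = -[(1/2)·log₂(1/2) + (7/16)·log₂(7/16) + (1/16)·log₂(1/16)]
  = 0.5000 + 0.5218 + 0.2500
  = 1.2718 bits
H(B) = -[(1/2)·log₂(1/2) + (7/16)·log₂(7/16) + (1/16)·log₂(1/16)]
  = 0.5000 + 0.5218 + 0.2500
  = 1.2718 bits
H(A,B) = -[(1/2)·log₂(1/2) + (7/16)·log₂(7/16) + (1/16)·log₂(1/16)]
  = 0.5000 + 0.5218 + 0.2500
  = 1.2718 bits

I(A;B) = H(A) + H(B) - H(A,B)
  = 1.2718 + 1.2718 - 1.2718
  = 1.2718 bits

Distribution 2 (X, Y):
Marginal P(X) (row sums):
  P(X=0) = 0 + 1/8 + 1/4 = 3/8
  P(X=1) = 1/8 + 3/8 + 1/8 = 5/8
Marginal P(Y) (column sums):
  P(Y=0) = 0 + 1/8 = 1/8
  P(Y=1) = 1/8 + 3/8 = 1/2
  P(Y=2) = 1/4 + 1/8 = 3/8

H(X) = -[(3/8)·log₂(3/8) + (5/8)·log₂(5/8)]
  = 0.5306 + 0.4238
  = 0.9544 bits
H(Y) = -[(1/8)·log₂(1/8) + (1/2)·log₂(1/2) + (3/8)·log₂(3/8)]
  = 0.3750 + 0.5000 + 0.5306
  = 1.4056 bits
H(X,Y) = -[(1/8)·log₂(1/8) + (1/4)·log₂(1/4) + (1/8)·log₂(1/8) + (3/8)·log₂(3/8) + (1/8)·log₂(1/8)]
  = 0.3750 + 0.5000 + 0.3750 + 0.5306 + 0.3750
  = 2.1556 bits

I(X;Y) = H(X) + H(Y) - H(X,Y)
  = 0.9544 + 1.4056 - 2.1556
  = 0.2044 bits

I(A;B) = 1.2718 bits > I(X;Y) = 0.2044 bits, so (A, B) has the higher mutual information (stronger dependence).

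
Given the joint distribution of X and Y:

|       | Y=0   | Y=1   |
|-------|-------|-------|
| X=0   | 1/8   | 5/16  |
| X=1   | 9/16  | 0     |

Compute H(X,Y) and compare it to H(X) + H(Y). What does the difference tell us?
Marginal P(X) (row sums):
  P(X=0) = 1/8 + 5/16 = 7/16
  P(X=1) = 9/16 + 0 = 9/16
Marginal P(Y) (column sums):
  P(Y=0) = 1/8 + 9/16 = 11/16
  P(Y=1) = 5/16 + 0 = 5/16

H(X,Y) = -[(1/8)·log₂(1/8) + (5/16)·log₂(5/16) + (9/16)·log₂(9/16)]
  = 0.3750 + 0.5244 + 0.4669
  = 1.3663 bits
H(X) = -[(7/16)·log₂(7/16) + (9/16)·log₂(9/16)]
  = 0.5218 + 0.4669
  = 0.9887 bits
H(Y) = -[(11/16)·log₂(11/16) + (5/16)·log₂(5/16)]
  = 0.3716 + 0.5244
  = 0.8960 bits

H(X) + H(Y) = 0.9887 + 0.8960 = 1.8847 bits
Difference: H(X) + H(Y) - H(X,Y) = 1.8847 - 1.3663 = 0.5184 bits = I(X;Y)

The difference is the mutual information; it is positive here, so X and Y are dependent (knowing one reduces uncertainty about the other by 0.5184 bits).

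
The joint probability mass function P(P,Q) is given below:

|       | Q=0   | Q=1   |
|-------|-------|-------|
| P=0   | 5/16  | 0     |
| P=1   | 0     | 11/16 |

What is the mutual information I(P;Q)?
Marginal P(P) (row sums):
  P(P=0) = 5/16 + 0 = 5/16
  P(P=1) = 0 + 11/16 = 11/16
Marginal P(Q) (column sums):
  P(Q=0) = 5/16 + 0 = 5/16
  P(Q=1) = 0 + 11/16 = 11/16

H(P) = -[(5/16)·log₂(5/16) + (11/16)·log₂(11/16)]
  = 0.5244 + 0.3716
  = 0.8960 bits
H(Q) = -[(5/16)·log₂(5/16) + (11/16)·log₂(11/16)]
  = 0.5244 + 0.3716
  = 0.8960 bits
H(P,Q) = -[(5/16)·log₂(5/16) + (11/16)·log₂(11/16)]
  = 0.5244 + 0.3716
  = 0.8960 bits

I(P;Q) = H(P) + H(Q) - H(P,Q)
  = 0.8960 + 0.8960 - 0.8960
  = 0.8960 bits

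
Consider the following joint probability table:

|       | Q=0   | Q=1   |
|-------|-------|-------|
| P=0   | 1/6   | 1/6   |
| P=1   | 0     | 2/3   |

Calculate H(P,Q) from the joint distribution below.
H(P,Q) = -Σ P(P,Q) log₂ P(P,Q), summed over the non-zero cells:
H(P,Q) = -[(1/6)·log₂(1/6) + (1/6)·log₂(1/6) + (2/3)·log₂(2/3)]
  = 0.4308 + 0.4308 + 0.3900
  = 1.2516 bits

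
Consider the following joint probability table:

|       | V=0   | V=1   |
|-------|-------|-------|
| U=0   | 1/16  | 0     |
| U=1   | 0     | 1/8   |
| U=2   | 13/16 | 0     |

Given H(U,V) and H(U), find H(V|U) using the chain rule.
From the chain rule: H(U,V) = H(U) + H(V|U)
Therefore: H(V|U) = H(U,V) - H(U)

H(U,V) = -[(1/16)·log₂(1/16) + (1/8)·log₂(1/8) + (13/16)·log₂(13/16)]
  = 0.2500 + 0.3750 + 0.2434
  = 0.8684 bits
Marginal P(U) (row sums):
  P(U=0) = 1/16 + 0 = 1/16
  P(U=1) = 0 + 1/8 = 1/8
  P(U=2) = 13/16 + 0 = 13/16
H(U) = -[(1/16)·log₂(1/16) + (1/8)·log₂(1/8) + (13/16)·log₂(13/16)]
  = 0.2500 + 0.3750 + 0.2434
  = 0.8684 bits

H(V|U) = 0.8684 - 0.8684 = 0.0000 bits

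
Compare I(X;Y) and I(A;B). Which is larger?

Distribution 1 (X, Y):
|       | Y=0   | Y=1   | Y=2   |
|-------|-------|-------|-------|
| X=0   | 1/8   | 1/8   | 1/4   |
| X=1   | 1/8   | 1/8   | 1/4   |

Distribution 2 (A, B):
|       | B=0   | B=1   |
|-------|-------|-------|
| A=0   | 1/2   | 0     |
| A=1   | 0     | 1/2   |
Distribution 1 (X, Y):
Marginal P(X) (row sums):
  P(X=0) = 1/8 + 1/8 + 1/4 = 1/2
  P(X=1) = 1/8 + 1/8 + 1/4 = 1/2
Marginal P(Y) (column sums):
  P(Y=0) = 1/8 + 1/8 = 1/4
  P(Y=1) = 1/8 + 1/8 = 1/4
  P(Y=2) = 1/4 + 1/4 = 1/2

H(X) = -[(1/2)·log₂(1/2) + (1/2)·log₂(1/2)]
  = 0.5000 + 0.5000
  = 1.0000 bits
H(Y) = -[(1/4)·log₂(1/4) + (1/4)·log₂(1/4) + (1/2)·log₂(1/2)]
  = 0.5000 + 0.5000 + 0.5000
  = 1.5000 bits
H(X,Y) = -[(1/8)·log₂(1/8) + (1/8)·log₂(1/8) + (1/4)·log₂(1/4) + (1/8)·log₂(1/8) + (1/8)·log₂(1/8) + (1/4)·log₂(1/4)]
  = 0.3750 + 0.3750 + 0.5000 + 0.3750 + 0.3750 + 0.5000
  = 2.5000 bits

I(X;Y) = H(X) + H(Y) - H(X,Y)
  = 1.0000 + 1.5000 - 2.5000
  = 0.0000 bits

Distribution 2 (A, B):
Marginal P(A) (row sums):
  P(A=0) = 1/2 + 0 = 1/2
  P(A=1) = 0 + 1/2 = 1/2
Marginal P(B) (column sums):
  P(B=0) = 1/2 + 0 = 1/2
  P(B=1) = 0 + 1/2 = 1/2

H(A) = -[(1/2)·log₂(1/2) + (1/2)·log₂(1/2)]
  = 0.5000 + 0.5000
  = 1.0000 bits
H(B) = -[(1/2)·log₂(1/2) + (1/2)·log₂(1/2)]
  = 0.5000 + 0.5000
  = 1.0000 bits
H(A,B) = -[(1/2)·log₂(1/2) + (1/2)·log₂(1/2)]
  = 0.5000 + 0.5000
  = 1.0000 bits

I(A;B) = H(A) + H(B) - H(A,B)
  = 1.0000 + 1.0000 - 1.0000
  = 1.0000 bits

I(A;B) = 1.0000 bits > I(X;Y) = 0.0000 bits, so (A, B) has the higher mutual information (stronger dependence).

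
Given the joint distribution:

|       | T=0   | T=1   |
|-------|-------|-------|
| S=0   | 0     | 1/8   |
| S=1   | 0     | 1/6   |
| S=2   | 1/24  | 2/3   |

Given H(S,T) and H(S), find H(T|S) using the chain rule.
From the chain rule: H(S,T) = H(S) + H(T|S)
Therefore: H(T|S) = H(S,T) - H(S)

H(S,T) = -[(1/8)·log₂(1/8) + (1/6)·log₂(1/6) + (1/24)·log₂(1/24) + (2/3)·log₂(2/3)]
  = 0.3750 + 0.4308 + 0.1910 + 0.3900
  = 1.3868 bits
Marginal P(S) (row sums):
  P(S=0) = 0 + 1/8 = 1/8
  P(S=1) = 0 + 1/6 = 1/6
  P(S=2) = 1/24 + 2/3 = 17/24
H(S) = -[(1/8)·log₂(1/8) + (1/6)·log₂(1/6) + (17/24)·log₂(17/24)]
  = 0.3750 + 0.4308 + 0.3524
  = 1.1582 bits

H(T|S) = 1.3868 - 1.1582 = 0.2286 bits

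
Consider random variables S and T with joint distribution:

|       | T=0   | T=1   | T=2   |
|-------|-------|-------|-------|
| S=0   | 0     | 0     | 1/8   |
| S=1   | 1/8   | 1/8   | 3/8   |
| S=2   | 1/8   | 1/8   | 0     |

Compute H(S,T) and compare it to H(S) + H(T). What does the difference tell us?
Marginal P(S) (row sums):
  P(S=0) = 0 + 0 + 1/8 = 1/8
  P(S=1) = 1/8 + 1/8 + 3/8 = 5/8
  P(S=2) = 1/8 + 1/8 + 0 = 1/4
Marginal P(T) (column sums):
  P(T=0) = 0 + 1/8 + 1/8 = 1/4
  P(T=1) = 0 + 1/8 + 1/8 = 1/4
  P(T=2) = 1/8 + 3/8 + 0 = 1/2

H(S,T) = -[(1/8)·log₂(1/8) + (1/8)·log₂(1/8) + (1/8)·log₂(1/8) + (3/8)·log₂(3/8) + (1/8)·log₂(1/8) + (1/8)·log₂(1/8)]
  = 0.3750 + 0.3750 + 0.3750 + 0.5306 + 0.3750 + 0.3750
  = 2.4056 bits
H(S) = -[(1/8)·log₂(1/8) + (5/8)·log₂(5/8) + (1/4)·log₂(1/4)]
  = 0.3750 + 0.4238 + 0.5000
  = 1.2988 bits
H(T) = -[(1/4)·log₂(1/4) + (1/4)·log₂(1/4) + (1/2)·log₂(1/2)]
  = 0.5000 + 0.5000 + 0.5000
  = 1.5000 bits

H(S) + H(T) = 1.2988 + 1.5000 = 2.7988 bits
Difference: H(S) + H(T) - H(S,T) = 2.7988 - 2.4056 = 0.3932 bits = I(S;T)

The difference is the mutual information; it is positive here, so S and T are dependent (knowing one reduces uncertainty about the other by 0.3932 bits).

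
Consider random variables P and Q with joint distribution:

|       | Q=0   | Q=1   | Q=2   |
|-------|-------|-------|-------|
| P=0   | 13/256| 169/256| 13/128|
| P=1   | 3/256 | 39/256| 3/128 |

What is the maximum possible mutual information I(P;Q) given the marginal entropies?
The upper bound on mutual information is I(P;Q) ≤ min(H(P), H(Q)).

Marginal P(P) (row sums):
  P(P=0) = 13/256 + 169/256 + 13/128 = 13/16
  P(P=1) = 3/256 + 39/256 + 3/128 = 3/16
Marginal P(Q) (column sums):
  P(Q=0) = 13/256 + 3/256 = 1/16
  P(Q=1) = 169/256 + 39/256 = 13/16
  P(Q=2) = 13/128 + 3/128 = 1/8

H(P) = -[(13/16)·log₂(13/16) + (3/16)·log₂(3/16)]
  = 0.2434 + 0.4528
  = 0.6962 bits
H(Q) = -[(1/16)·log₂(1/16) + (13/16)·log₂(13/16) + (1/8)·log₂(1/8)]
  = 0.2500 + 0.2434 + 0.3750
  = 0.8684 bits

Maximum possible I(P;Q) = min(0.6962, 0.8684) = 0.6962 bits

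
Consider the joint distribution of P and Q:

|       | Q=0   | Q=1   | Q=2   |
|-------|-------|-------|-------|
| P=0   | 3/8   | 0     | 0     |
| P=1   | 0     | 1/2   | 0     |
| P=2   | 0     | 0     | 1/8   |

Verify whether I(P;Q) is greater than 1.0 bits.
Marginal P(P) (row sums):
  P(P=0) = 3/8 + 0 + 0 = 3/8
  P(P=1) = 0 + 1/2 + 0 = 1/2
  P(P=2) = 0 + 0 + 1/8 = 1/8
Marginal P(Q) (column sums):
  P(Q=0) = 3/8 + 0 + 0 = 3/8
  P(Q=1) = 0 + 1/2 + 0 = 1/2
  P(Q=2) = 0 + 0 + 1/8 = 1/8

H(P) = -[(3/8)·log₂(3/8) + (1/2)·log₂(1/2) + (1/8)·log₂(1/8)]
  = 0.5306 + 0.5000 + 0.3750
  = 1.4056 bits
H(Q) = -[(3/8)·log₂(3/8) + (1/2)·log₂(1/2) + (1/8)·log₂(1/8)]
  = 0.5306 + 0.5000 + 0.3750
  = 1.4056 bits
H(P,Q) = -[(3/8)·log₂(3/8) + (1/2)·log₂(1/2) + (1/8)·log₂(1/8)]
  = 0.5306 + 0.5000 + 0.3750
  = 1.4056 bits

I(P;Q) = H(P) + H(Q) - H(P,Q)
  = 1.4056 + 1.4056 - 1.4056
  = 1.4056 bits

Yes. I(P;Q) = 1.4056 bits, which is > 1.0 bits.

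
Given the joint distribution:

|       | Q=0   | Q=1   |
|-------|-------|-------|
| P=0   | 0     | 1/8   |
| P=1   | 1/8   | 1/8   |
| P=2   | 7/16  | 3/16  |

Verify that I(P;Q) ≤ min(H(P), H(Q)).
Marginal P(P) (row sums):
  P(P=0) = 0 + 1/8 = 1/8
  P(P=1) = 1/8 + 1/8 = 1/4
  P(P=2) = 7/16 + 3/16 = 5/8
Marginal P(Q) (column sums):
  P(Q=0) = 0 + 1/8 + 7/16 = 9/16
  P(Q=1) = 1/8 + 1/8 + 3/16 = 7/16

H(P) = -[(1/8)·log₂(1/8) + (1/4)·log₂(1/4) + (5/8)·log₂(5/8)]
  = 0.3750 + 0.5000 + 0.4238
  = 1.2988 bits
H(Q) = -[(9/16)·log₂(9/16) + (7/16)·log₂(7/16)]
  = 0.4669 + 0.5218
  = 0.9887 bits
H(P,Q) = -[(1/8)·log₂(1/8) + (1/8)·log₂(1/8) + (1/8)·log₂(1/8) + (7/16)·log₂(7/16) + (3/16)·log₂(3/16)]
  = 0.3750 + 0.3750 + 0.3750 + 0.5218 + 0.4528
  = 2.0996 bits

I(P;Q) = H(P) + H(Q) - H(P,Q)
  = 1.2988 + 0.9887 - 2.0996
  = 0.1879 bits

min(H(P), H(Q)) = min(1.2988, 0.9887) = 0.9887 bits
Since 0.1879 ≤ 0.9887, the bound is satisfied ✓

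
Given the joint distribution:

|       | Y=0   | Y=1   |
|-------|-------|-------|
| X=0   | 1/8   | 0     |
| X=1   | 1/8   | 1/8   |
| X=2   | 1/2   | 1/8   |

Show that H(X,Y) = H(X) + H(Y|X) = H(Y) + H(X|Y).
Marginal P(X) (row sums):
  P(X=0) = 1/8 + 0 = 1/8
  P(X=1) = 1/8 + 1/8 = 1/4
  P(X=2) = 1/2 + 1/8 = 5/8
Marginal P(Y) (column sums):
  P(Y=0) = 1/8 + 1/8 + 1/2 = 3/4
  P(Y=1) = 0 + 1/8 + 1/8 = 1/4

Decomposition 1: H(X) + H(Y|X)
H(X) = -[(1/8)·log₂(1/8) + (1/4)·log₂(1/4) + (5/8)·log₂(5/8)]
  = 0.3750 + 0.5000 + 0.4238
  = 1.2988 bits
H(Y|X) = -Σ P(X,Y)·log₂ P(Y|X), where P(Y|X) = P(X,Y) / P(X)
  (cells with P(X,Y) = 0 contribute 0)
  (X=0,Y=0): P(Y|X) = (1/8)/(1/8) = 1;  -(1/8)·log₂(1) = 0.0000
  (X=1,Y=0): P(Y|X) = (1/8)/(1/4) = 1/2;  -(1/8)·log₂(1/2) = 0.1250
  (X=1,Y=1): P(Y|X) = (1/8)/(1/4) = 1/2;  -(1/8)·log₂(1/2) = 0.1250
  (X=2,Y=0): P(Y|X) = (1/2)/(5/8) = 4/5;  -(1/2)·log₂(4/5) = 0.1610
  (X=2,Y=1): P(Y|X) = (1/8)/(5/8) = 1/5;  -(1/8)·log₂(1/5) = 0.2902
H(Y|X) = 0.0000 + 0.1250 + 0.1250 + 0.1610 + 0.2902
  = 0.7012 bits
H(X) + H(Y|X) = 1.2988 + 0.7012 = 2.0000 bits

Decomposition 2: H(Y) + H(X|Y)
H(Y) = -[(3/4)·log₂(3/4) + (1/4)·log₂(1/4)]
  = 0.3113 + 0.5000
  = 0.8113 bits
H(X|Y) = -Σ P(X,Y)·log₂ P(X|Y), where P(X|Y) = P(X,Y) / P(Y)
  (cells with P(X,Y) = 0 contribute 0)
  (X=0,Y=0): P(X|Y) = (1/8)/(3/4) = 1/6;  -(1/8)·log₂(1/6) = 0.3231
  (X=1,Y=0): P(X|Y) = (1/8)/(3/4) = 1/6;  -(1/8)·log₂(1/6) = 0.3231
  (X=1,Y=1): P(X|Y) = (1/8)/(1/4) = 1/2;  -(1/8)·log₂(1/2) = 0.1250
  (X=2,Y=0): P(X|Y) = (1/2)/(3/4) = 2/3;  -(1/2)·log₂(2/3) = 0.2925
  (X=2,Y=1): P(X|Y) = (1/8)/(1/4) = 1/2;  -(1/8)·log₂(1/2) = 0.1250
H(X|Y) = 0.3231 + 0.3231 + 0.1250 + 0.2925 + 0.1250
  = 1.1887 bits
H(Y) + H(X|Y) = 0.8113 + 1.1887 = 2.0000 bits

Direct computation of the joint entropy:
H(X,Y) = -[(1/8)·log₂(1/8) + (1/8)·log₂(1/8) + (1/8)·log₂(1/8) + (1/2)·log₂(1/2) + (1/8)·log₂(1/8)]
  = 0.3750 + 0.3750 + 0.3750 + 0.5000 + 0.3750
  = 2.0000 bits

All three agree: H(X,Y) = 2.0000 bits ✓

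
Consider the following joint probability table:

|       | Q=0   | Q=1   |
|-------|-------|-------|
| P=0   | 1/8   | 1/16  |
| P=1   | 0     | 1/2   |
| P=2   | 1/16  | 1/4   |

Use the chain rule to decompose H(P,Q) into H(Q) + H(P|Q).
By the chain rule: H(P,Q) = H(Q) + H(P|Q)

Marginal P(Q) (column sums):
  P(Q=0) = 1/8 + 0 + 1/16 = 3/16
  P(Q=1) = 1/16 + 1/2 + 1/4 = 13/16
H(Q) = -[(3/16)·log₂(3/16) + (13/16)·log₂(13/16)]
  = 0.4528 + 0.2434
  = 0.6962 bits
H(P|Q) = -Σ P(P,Q)·log₂ P(P|Q), where P(P|Q) = P(P,Q) / P(Q)
  (cells with P(P,Q) = 0 contribute 0)
  (P=0,Q=0): P(P|Q) = (1/8)/(3/16) = 2/3;  -(1/8)·log₂(2/3) = 0.0731
  (P=0,Q=1): P(P|Q) = (1/16)/(13/16) = 1/13;  -(1/16)·log₂(1/13) = 0.2313
  (P=1,Q=1): P(P|Q) = (1/2)/(13/16) = 8/13;  -(1/2)·log₂(8/13) = 0.3502
  (P=2,Q=0): P(P|Q) = (1/16)/(3/16) = 1/3;  -(1/16)·log₂(1/3) = 0.0991
  (P=2,Q=1): P(P|Q) = (1/4)/(13/16) = 4/13;  -(1/4)·log₂(4/13) = 0.4251
H(P|Q) = 0.0731 + 0.2313 + 0.3502 + 0.0991 + 0.4251
  = 1.1788 bits

H(P,Q) = H(Q) + H(P|Q) = 0.6962 + 1.1788 = 1.8750 bits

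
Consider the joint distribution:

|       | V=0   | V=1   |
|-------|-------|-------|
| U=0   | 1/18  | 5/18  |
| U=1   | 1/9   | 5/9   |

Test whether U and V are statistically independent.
Marginal P(U) (row sums):
  P(U=0) = 1/18 + 5/18 = 1/3
  P(U=1) = 1/9 + 5/9 = 2/3
Marginal P(V) (column sums):
  P(V=0) = 1/18 + 1/9 = 1/6
  P(V=1) = 5/18 + 5/9 = 5/6

U and V are independent iff P(U=i,V=j) = P(U=i)·P(V=j) for every cell.
  P(U=0)·P(V=0) = 1/3 × 1/6 = 1/18 = P(U=0,V=0) ✓
  P(U=0)·P(V=1) = 1/3 × 5/6 = 5/18 = P(U=0,V=1) ✓
  P(U=1)·P(V=0) = 2/3 × 1/6 = 1/9 = P(U=1,V=0) ✓
  P(U=1)·P(V=1) = 2/3 × 5/6 = 5/9 = P(U=1,V=1) ✓

Yes, U and V are independent: every cell factors, so I(U;V) = 0 bits.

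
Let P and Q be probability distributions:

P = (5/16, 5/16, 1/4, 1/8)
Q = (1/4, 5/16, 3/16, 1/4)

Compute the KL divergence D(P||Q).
D(P||Q) = Σ P(i) log₂(P(i)/Q(i))
  i=0: (5/16) × log₂((5/16)/(1/4)) = (5/16) × log₂(5/4) = 0.1006
  i=1: (5/16) × log₂((5/16)/(5/16)) = (5/16) × log₂(1) = 0.0000
  i=2: (1/4) × log₂((1/4)/(3/16)) = (1/4) × log₂(4/3) = 0.1038
  i=3: (1/8) × log₂((1/8)/(1/4)) = (1/8) × log₂(1/2) = -0.1250
D(P||Q) = 0.1006 + 0.0000 + 0.1038 - 0.1250
  = 0.0794 bits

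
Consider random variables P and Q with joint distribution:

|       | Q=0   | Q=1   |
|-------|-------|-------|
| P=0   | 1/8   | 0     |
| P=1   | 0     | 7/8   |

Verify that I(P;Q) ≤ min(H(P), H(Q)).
Marginal P(P) (row sums):
  P(P=0) = 1/8 + 0 = 1/8
  P(P=1) = 0 + 7/8 = 7/8
Marginal P(Q) (column sums):
  P(Q=0) = 1/8 + 0 = 1/8
  P(Q=1) = 0 + 7/8 = 7/8

H(P) = -[(1/8)·log₂(1/8) + (7/8)·log₂(7/8)]
  = 0.3750 + 0.1686
  = 0.5436 bits
H(Q) = -[(1/8)·log₂(1/8) + (7/8)·log₂(7/8)]
  = 0.3750 + 0.1686
  = 0.5436 bits
H(P,Q) = -[(1/8)·log₂(1/8) + (7/8)·log₂(7/8)]
  = 0.3750 + 0.1686
  = 0.5436 bits

I(P;Q) = H(P) + H(Q) - H(P,Q)
  = 0.5436 + 0.5436 - 0.5436
  = 0.5436 bits

min(H(P), H(Q)) = min(0.5436, 0.5436) = 0.5436 bits
Since 0.5436 ≤ 0.5436, the bound is satisfied ✓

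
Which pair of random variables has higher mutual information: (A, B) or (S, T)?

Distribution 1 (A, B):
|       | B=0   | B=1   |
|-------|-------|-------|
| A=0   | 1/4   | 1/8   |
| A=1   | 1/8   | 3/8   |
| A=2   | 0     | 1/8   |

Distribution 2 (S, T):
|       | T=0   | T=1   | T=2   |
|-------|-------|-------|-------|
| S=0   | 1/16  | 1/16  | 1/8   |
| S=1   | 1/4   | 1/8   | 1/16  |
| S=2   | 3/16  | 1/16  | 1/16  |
Distribution 1 (A, B):
Marginal P(A) (row sums):
  P(A=0) = 1/4 + 1/8 = 3/8
  P(A=1) = 1/8 + 3/8 = 1/2
  P(A=2) = 0 + 1/8 = 1/8
Marginal P(B) (column sums):
  P(B=0) = 1/4 + 1/8 + 0 = 3/8
  P(B=1) = 1/8 + 3/8 + 1/8 = 5/8

H(A) = -[(3/8)·log₂(3/8) + (1/2)·log₂(1/2) + (1/8)·log₂(1/8)]
  = 0.5306 + 0.5000 + 0.3750
  = 1.4056 bits
H(B) = -[(3/8)·log₂(3/8) + (5/8)·log₂(5/8)]
  = 0.5306 + 0.4238
  = 0.9544 bits
H(A,B) = -[(1/4)·log₂(1/4) + (1/8)·log₂(1/8) + (1/8)·log₂(1/8) + (3/8)·log₂(3/8) + (1/8)·log₂(1/8)]
  = 0.5000 + 0.3750 + 0.3750 + 0.5306 + 0.3750
  = 2.1556 bits

I(A;B) = H(A) + H(B) - H(A,B)
  = 1.4056 + 0.9544 - 2.1556
  = 0.2044 bits

Distribution 2 (S, T):
Marginal P(S) (row sums):
  P(S=0) = 1/16 + 1/16 + 1/8 = 1/4
  P(S=1) = 1/4 + 1/8 + 1/16 = 7/16
  P(S=2) = 3/16 + 1/16 + 1/16 = 5/16
Marginal P(T) (column sums):
  P(T=0) = 1/16 + 1/4 + 3/16 = 1/2
  P(T=1) = 1/16 + 1/8 + 1/16 = 1/4
  P(T=2) = 1/8 + 1/16 + 1/16 = 1/4

H(S) = -[(1/4)·log₂(1/4) + (7/16)·log₂(7/16) + (5/16)·log₂(5/16)]
  = 0.5000 + 0.5218 + 0.5244
  = 1.5462 bits
H(T) = -[(1/2)·log₂(1/2) + (1/4)·log₂(1/4) + (1/4)·log₂(1/4)]
  = 0.5000 + 0.5000 + 0.5000
  = 1.5000 bits
H(S,T) = -[(1/16)·log₂(1/16) + (1/16)·log₂(1/16) + (1/8)·log₂(1/8) + (1/4)·log₂(1/4) + (1/8)·log₂(1/8) + (1/16)·log₂(1/16) + (3/16)·log₂(3/16) + (1/16)·log₂(1/16) + (1/16)·log₂(1/16)]
  = 0.2500 + 0.2500 + 0.3750 + 0.5000 + 0.3750 + 0.2500 + 0.4528 + 0.2500 + 0.2500
  = 2.9528 bits

I(S;T) = H(S) + H(T) - H(S,T)
  = 1.5462 + 1.5000 - 2.9528
  = 0.0934 bits

I(A;B) = 0.2044 bits > I(S;T) = 0.0934 bits, so (A, B) has the higher mutual information (stronger dependence).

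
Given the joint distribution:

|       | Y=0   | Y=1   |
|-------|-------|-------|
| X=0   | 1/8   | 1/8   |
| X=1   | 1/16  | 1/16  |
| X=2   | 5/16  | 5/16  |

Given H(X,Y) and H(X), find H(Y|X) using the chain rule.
From the chain rule: H(X,Y) = H(X) + H(Y|X)
Therefore: H(Y|X) = H(X,Y) - H(X)

H(X,Y) = -[(1/8)·log₂(1/8) + (1/8)·log₂(1/8) + (1/16)·log₂(1/16) + (1/16)·log₂(1/16) + (5/16)·log₂(5/16) + (5/16)·log₂(5/16)]
  = 0.3750 + 0.3750 + 0.2500 + 0.2500 + 0.5244 + 0.5244
  = 2.2988 bits
Marginal P(X) (row sums):
  P(X=0) = 1/8 + 1/8 = 1/4
  P(X=1) = 1/16 + 1/16 = 1/8
  P(X=2) = 5/16 + 5/16 = 5/8
H(X) = -[(1/4)·log₂(1/4) + (1/8)·log₂(1/8) + (5/8)·log₂(5/8)]
  = 0.5000 + 0.3750 + 0.4238
  = 1.2988 bits

H(Y|X) = 2.2988 - 1.2988 = 1.0000 bits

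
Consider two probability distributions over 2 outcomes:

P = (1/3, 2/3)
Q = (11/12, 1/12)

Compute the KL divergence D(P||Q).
D(P||Q) = Σ P(i) log₂(P(i)/Q(i))
  i=0: (1/3) × log₂((1/3)/(11/12)) = (1/3) × log₂(4/11) = -0.4865
  i=1: (2/3) × log₂((2/3)/(1/12)) = (2/3) × log₂(8) = 2.0000
D(P||Q) = -0.4865 + 2.0000
  = 1.5135 bits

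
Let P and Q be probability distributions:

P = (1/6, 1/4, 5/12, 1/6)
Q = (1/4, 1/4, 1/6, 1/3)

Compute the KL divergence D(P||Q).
D(P||Q) = Σ P(i) log₂(P(i)/Q(i))
  i=0: (1/6) × log₂((1/6)/(1/4)) = (1/6) × log₂(2/3) = -0.0975
  i=1: (1/4) × log₂((1/4)/(1/4)) = (1/4) × log₂(1) = 0.0000
  i=2: (5/12) × log₂((5/12)/(1/6)) = (5/12) × log₂(5/2) = 0.5508
  i=3: (1/6) × log₂((1/6)/(1/3)) = (1/6) × log₂(1/2) = -0.1667
D(P||Q) = -0.0975 + 0.0000 + 0.5508 - 0.1667
  = 0.2866 bits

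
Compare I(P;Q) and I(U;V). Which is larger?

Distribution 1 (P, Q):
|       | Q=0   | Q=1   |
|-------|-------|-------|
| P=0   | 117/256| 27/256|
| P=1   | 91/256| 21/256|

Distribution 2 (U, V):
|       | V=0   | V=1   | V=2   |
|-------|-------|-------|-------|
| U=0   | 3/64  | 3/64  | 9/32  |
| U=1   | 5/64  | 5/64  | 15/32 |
Distribution 1 (P, Q):
Marginal P(P) (row sums):
  P(P=0) = 117/256 + 27/256 = 9/16
  P(P=1) = 91/256 + 21/256 = 7/16
Marginal P(Q) (column sums):
  P(Q=0) = 117/256 + 91/256 = 13/16
  P(Q=1) = 27/256 + 21/256 = 3/16

H(P) = -[(9/16)·log₂(9/16) + (7/16)·log₂(7/16)]
  = 0.4669 + 0.5218
  = 0.9887 bits
H(Q) = -[(13/16)·log₂(13/16) + (3/16)·log₂(3/16)]
  = 0.2434 + 0.4528
  = 0.6962 bits
H(P,Q) = -[(117/256)·log₂(117/256) + (27/256)·log₂(27/256) + (91/256)·log₂(91/256) + (21/256)·log₂(21/256)]
  = 0.5163 + 0.3423 + 0.5304 + 0.2959
  = 1.6849 bits

I(P;Q) = H(P) + H(Q) - H(P,Q)
  = 0.9887 + 0.6962 - 1.6849
  = 0.0000 bits

Distribution 2 (U, V):
Marginal P(U) (row sums):
  P(U=0) = 3/64 + 3/64 + 9/32 = 3/8
  P(U=1) = 5/64 + 5/64 + 15/32 = 5/8
Marginal P(V) (column sums):
  P(V=0) = 3/64 + 5/64 = 1/8
  P(V=1) = 3/64 + 5/64 = 1/8
  P(V=2) = 9/32 + 15/32 = 3/4

H(U) = -[(3/8)·log₂(3/8) + (5/8)·log₂(5/8)]
  = 0.5306 + 0.4238
  = 0.9544 bits
H(V) = -[(1/8)·log₂(1/8) + (1/8)·log₂(1/8) + (3/4)·log₂(3/4)]
  = 0.3750 + 0.3750 + 0.3113
  = 1.0613 bits
H(U,V) = -[(3/64)·log₂(3/64) + (3/64)·log₂(3/64) + (9/32)·log₂(9/32) + (5/64)·log₂(5/64) + (5/64)·log₂(5/64) + (15/32)·log₂(15/32)]
  = 0.2070 + 0.2070 + 0.5147 + 0.2873 + 0.2873 + 0.5124
  = 2.0157 bits

I(U;V) = H(U) + H(V) - H(U,V)
  = 0.9544 + 1.0613 - 2.0157
  = 0.0000 bits

Both joint tables factor as the product of their marginals, so I(P;Q) = I(U;V) = 0 bits: neither is larger (both pairs are independent).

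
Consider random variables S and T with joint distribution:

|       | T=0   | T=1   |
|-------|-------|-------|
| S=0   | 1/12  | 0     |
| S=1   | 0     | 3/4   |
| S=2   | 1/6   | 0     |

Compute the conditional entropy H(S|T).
Marginal P(T) (column sums):
  P(T=0) = 1/12 + 0 + 1/6 = 1/4
  P(T=1) = 0 + 3/4 + 0 = 3/4

H(S|T) = -Σ P(S,T)·log₂ P(S|T), where P(S|T) = P(S,T) / P(T)
  (cells with P(S,T) = 0 contribute 0)
  (S=0,T=0): P(S|T) = (1/12)/(1/4) = 1/3;  -(1/12)·log₂(1/3) = 0.1321
  (S=1,T=1): P(S|T) = (3/4)/(3/4) = 1;  -(3/4)·log₂(1) = 0.0000
  (S=2,T=0): P(S|T) = (1/6)/(1/4) = 2/3;  -(1/6)·log₂(2/3) = 0.0975
H(S|T) = 0.1321 + 0.0000 + 0.0975
  = 0.2296 bits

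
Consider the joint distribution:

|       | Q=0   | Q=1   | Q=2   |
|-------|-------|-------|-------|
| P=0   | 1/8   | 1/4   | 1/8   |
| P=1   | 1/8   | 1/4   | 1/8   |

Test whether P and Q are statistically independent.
Marginal P(P) (row sums):
  P(P=0) = 1/8 + 1/4 + 1/8 = 1/2
  P(P=1) = 1/8 + 1/4 + 1/8 = 1/2
Marginal P(Q) (column sums):
  P(Q=0) = 1/8 + 1/8 = 1/4
  P(Q=1) = 1/4 + 1/4 = 1/2
  P(Q=2) = 1/8 + 1/8 = 1/4

P and Q are independent iff P(P=i,Q=j) = P(P=i)·P(Q=j) for every cell.
  P(P=0)·P(Q=0) = 1/2 × 1/4 = 1/8 = P(P=0,Q=0) ✓
  P(P=0)·P(Q=1) = 1/2 × 1/2 = 1/4 = P(P=0,Q=1) ✓
  P(P=0)·P(Q=2) = 1/2 × 1/4 = 1/8 = P(P=0,Q=2) ✓
  P(P=1)·P(Q=0) = 1/2 × 1/4 = 1/8 = P(P=1,Q=0) ✓
  P(P=1)·P(Q=1) = 1/2 × 1/2 = 1/4 = P(P=1,Q=1) ✓
  P(P=1)·P(Q=2) = 1/2 × 1/4 = 1/8 = P(P=1,Q=2) ✓

Yes, P and Q are independent: every cell factors, so I(P;Q) = 0 bits.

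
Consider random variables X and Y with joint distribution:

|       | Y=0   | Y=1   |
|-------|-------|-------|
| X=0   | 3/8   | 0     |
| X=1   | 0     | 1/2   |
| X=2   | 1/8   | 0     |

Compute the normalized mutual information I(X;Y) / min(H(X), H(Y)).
Marginal P(X) (row sums):
  P(X=0) = 3/8 + 0 = 3/8
  P(X=1) = 0 + 1/2 = 1/2
  P(X=2) = 1/8 + 0 = 1/8
Marginal P(Y) (column sums):
  P(Y=0) = 3/8 + 0 + 1/8 = 1/2
  P(Y=1) = 0 + 1/2 + 0 = 1/2

H(X) = -[(3/8)·log₂(3/8) + (1/2)·log₂(1/2) + (1/8)·log₂(1/8)]
  = 0.5306 + 0.5000 + 0.3750
  = 1.4056 bits
H(Y) = -[(1/2)·log₂(1/2) + (1/2)·log₂(1/2)]
  = 0.5000 + 0.5000
  = 1.0000 bits
H(X,Y) = -[(3/8)·log₂(3/8) + (1/2)·log₂(1/2) + (1/8)·log₂(1/8)]
  = 0.5306 + 0.5000 + 0.3750
  = 1.4056 bits

I(X;Y) = H(X) + H(Y) - H(X,Y)
  = 1.4056 + 1.0000 - 1.4056
  = 1.0000 bits

min(H(X), H(Y)) = min(1.4056, 1.0000) = 1.0000 bits
Normalized MI = 1.0000 / 1.0000 = 1.0000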